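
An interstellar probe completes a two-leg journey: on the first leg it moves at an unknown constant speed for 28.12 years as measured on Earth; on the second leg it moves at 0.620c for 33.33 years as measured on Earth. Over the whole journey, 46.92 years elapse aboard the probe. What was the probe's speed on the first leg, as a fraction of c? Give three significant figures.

β = 0.674

Leg 1: speed unknown; τ_1 = 28.12/γ_1.
Leg 2: γ = 1/√(1 − 0.620²) = 1/√0.6156 = 1.275; τ_2 = 33.33/1.275 = 26.15 years.
Total proper time: τ_1 + 26.15 = 46.92, so τ_1 = 46.92 − 26.15 = 20.77 years.
γ_1 = 28.12/20.77 = 1.354; β = √(1 − 1/γ²) = √0.4545.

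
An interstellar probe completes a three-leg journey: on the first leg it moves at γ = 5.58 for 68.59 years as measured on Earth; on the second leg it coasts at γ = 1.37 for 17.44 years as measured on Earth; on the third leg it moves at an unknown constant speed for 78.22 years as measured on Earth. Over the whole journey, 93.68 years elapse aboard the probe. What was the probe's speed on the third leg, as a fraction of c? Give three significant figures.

Leg 1: γ = 5.58; τ_1 = 68.59/5.580 = 12.29 years.
Leg 2: γ = 1.37; τ_2 = 17.44/1.370 = 12.73 years.
Leg 3: speed unknown; τ_3 = 78.22/γ_3.
Total proper time: 12.29 + 12.73 + τ_3 = 93.68, so τ_3 = 93.68 − 25.02 = 68.66 years.
γ_3 = 78.22/68.66 = 1.139; β = √(1 − 1/γ²) = √0.2295.

β = 0.479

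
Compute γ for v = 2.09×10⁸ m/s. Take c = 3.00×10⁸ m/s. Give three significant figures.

β = 2.09×10⁸/3.00×10⁸ = 0.6967; γ = 1/√(1 − 0.6967²) = 1.394

γ = 1.39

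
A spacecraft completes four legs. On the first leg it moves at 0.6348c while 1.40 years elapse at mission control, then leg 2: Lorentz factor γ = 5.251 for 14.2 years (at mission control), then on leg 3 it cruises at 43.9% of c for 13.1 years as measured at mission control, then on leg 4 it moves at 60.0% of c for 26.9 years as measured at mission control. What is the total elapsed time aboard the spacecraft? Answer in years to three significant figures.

Leg 1: γ = 1/√(1 − 0.6348²) = 1/√0.5970 = 1.294; τ_1 = 1.40/1.294 = 1.082 years.
Leg 2: γ = 5.251; τ_2 = 14.2/5.251 = 2.704 years.
Leg 3: β = 0.439; γ = 1/√(1 − 0.439²) = 1/√0.8073 = 1.113; τ_3 = 13.1/1.113 = 11.77 years.
Leg 4: β = 0.600; γ = 1/√(1 − 0.600²) = 1/√0.6400 = 1.250; τ_4 = 26.9/1.250 = 21.52 years.
Total: 1.082 + 2.704 + 11.77 + 21.52 years.

τ = 37.1 years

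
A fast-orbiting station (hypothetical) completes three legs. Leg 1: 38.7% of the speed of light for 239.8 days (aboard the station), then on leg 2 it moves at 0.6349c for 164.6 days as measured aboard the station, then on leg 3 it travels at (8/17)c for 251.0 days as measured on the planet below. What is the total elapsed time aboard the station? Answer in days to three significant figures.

Leg 1: 239.8 days is already measured aboard the station.
Leg 2: 164.6 days is already measured aboard the station.
Leg 3: γ = 1/√(1 − (8/17)²) = 17/15 ≈ 1.133; τ_3 = 251.0/1.133 = 221.5 days.
Total: 239.8 + 164.6 + 221.5 days.

τ = 626 days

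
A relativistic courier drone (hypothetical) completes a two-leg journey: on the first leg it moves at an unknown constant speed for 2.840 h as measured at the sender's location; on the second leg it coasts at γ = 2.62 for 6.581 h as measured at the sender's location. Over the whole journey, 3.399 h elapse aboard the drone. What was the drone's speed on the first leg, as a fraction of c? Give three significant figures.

Leg 1: speed unknown; τ_1 = 2.840/γ_1.
Leg 2: γ = 2.62; τ_2 = 6.581/2.620 = 2.512 h.
Total proper time: τ_1 + 2.512 = 3.399, so τ_1 = 3.399 − 2.512 = 0.8872 h.
γ_1 = 2.840/0.8872 = 3.201; β = √(1 − 1/γ²) = √0.9024.

β = 0.950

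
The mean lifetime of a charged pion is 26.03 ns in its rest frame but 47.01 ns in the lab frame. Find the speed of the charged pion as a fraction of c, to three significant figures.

γ = Δt/τ₀ = 47.01/26.03 = 1.806
β = √(1 − 1/γ²) = √(1 − 0.3066) = √0.6934

β = 0.833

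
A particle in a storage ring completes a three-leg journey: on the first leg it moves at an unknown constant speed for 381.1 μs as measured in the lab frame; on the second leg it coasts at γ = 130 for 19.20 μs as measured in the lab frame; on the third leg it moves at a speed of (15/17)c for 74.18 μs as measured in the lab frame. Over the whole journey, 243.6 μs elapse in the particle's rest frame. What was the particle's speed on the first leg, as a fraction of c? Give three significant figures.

β = 0.837

Leg 1: speed unknown; τ_1 = 381.1/γ_1.
Leg 2: γ = 130; τ_2 = 19.20/130.0 = 0.1477 μs.
Leg 3: γ = 1/√(1 − (15/17)²) = 17/8 = 2.125; τ_3 = 74.18/2.125 = 34.91 μs.
Total proper time: τ_1 + 0.1477 + 34.91 = 243.6, so τ_1 = 243.6 − 35.06 = 208.5 μs.
γ_1 = 381.1/208.5 = 1.827; β = √(1 − 1/γ²) = √0.7006.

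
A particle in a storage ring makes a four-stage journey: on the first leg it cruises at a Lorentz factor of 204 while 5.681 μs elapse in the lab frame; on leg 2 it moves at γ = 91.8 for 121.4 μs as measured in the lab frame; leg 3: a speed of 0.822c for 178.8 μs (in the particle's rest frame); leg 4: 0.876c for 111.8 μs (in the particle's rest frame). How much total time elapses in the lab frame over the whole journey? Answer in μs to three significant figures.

Leg 1: 5.681 μs is already measured in the lab frame.
Leg 2: 121.4 μs is already measured in the lab frame.
Leg 3: γ = 1/√(1 − 0.822²) = 1/√0.3243 = 1.756; Δt_3 = 1.756 × 178.8 = 314.0 μs.
Leg 4: γ = 1/√(1 − 0.876²) = 1/√0.2326 = 2.073; Δt_4 = 2.073 × 111.8 = 231.8 μs.
Total: 5.681 + 121.4 + 314.0 + 231.8 μs.

Δt = 673 μs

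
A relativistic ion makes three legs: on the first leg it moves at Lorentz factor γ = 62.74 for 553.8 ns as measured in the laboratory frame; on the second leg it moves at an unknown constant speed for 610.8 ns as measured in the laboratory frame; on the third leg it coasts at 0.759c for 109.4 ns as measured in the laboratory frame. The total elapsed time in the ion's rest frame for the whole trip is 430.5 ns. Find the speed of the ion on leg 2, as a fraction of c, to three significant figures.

Leg 1: γ = 62.74; τ_1 = 553.8/62.74 = 8.827 ns.
Leg 2: speed unknown; τ_2 = 610.8/γ_2.
Leg 3: γ = 1/√(1 − 0.759²) = 1/√0.4239 = 1.536; τ_3 = 109.4/1.536 = 71.23 ns.
Total proper time: 8.827 + τ_2 + 71.23 = 430.5, so τ_2 = 430.5 − 80.06 = 350.4 ns.
γ_2 = 610.8/350.4 = 1.743; β = √(1 − 1/γ²) = √0.6708.

β = 0.819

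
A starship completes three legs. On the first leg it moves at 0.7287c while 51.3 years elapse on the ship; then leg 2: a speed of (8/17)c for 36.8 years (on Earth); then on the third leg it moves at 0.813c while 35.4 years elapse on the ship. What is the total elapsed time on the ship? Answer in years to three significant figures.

Leg 1: 51.3 years is already measured on the ship.
Leg 2: γ = 1/√(1 − (8/17)²) = 17/15 ≈ 1.133; τ_2 = 36.8/1.133 = 32.47 years.
Leg 3: 35.4 years is already measured on the ship.
Total: 51.30 + 32.47 + 35.40 years.

τ = 119 years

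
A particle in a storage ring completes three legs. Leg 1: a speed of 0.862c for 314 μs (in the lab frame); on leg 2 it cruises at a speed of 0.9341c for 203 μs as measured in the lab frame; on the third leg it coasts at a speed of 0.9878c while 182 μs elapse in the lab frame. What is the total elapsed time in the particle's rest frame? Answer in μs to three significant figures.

Leg 1: γ = 1/√(1 − 0.862²) = 1/√0.2570 = 1.973; τ_1 = 314/1.973 = 159.2 μs.
Leg 2: γ = 1/√(1 − 0.9341²) = 1/√0.1275 = 2.801; τ_2 = 203/2.801 = 72.47 μs.
Leg 3: γ = 1/√(1 − 0.9878²) = 1/√0.02425 = 6.421; τ_3 = 182/6.421 = 28.34 μs.
Total: 159.2 + 72.47 + 28.34 μs.

τ = 260 μs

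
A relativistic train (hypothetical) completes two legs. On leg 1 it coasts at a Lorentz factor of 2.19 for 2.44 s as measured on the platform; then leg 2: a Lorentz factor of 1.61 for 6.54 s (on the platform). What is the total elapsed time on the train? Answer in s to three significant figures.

Leg 1: γ = 2.19; τ_1 = 2.44/2.190 = 1.114 s.
Leg 2: γ = 1.61; τ_2 = 6.54/1.610 = 4.062 s.
Total: 1.114 + 4.062 s.

τ = 5.18 s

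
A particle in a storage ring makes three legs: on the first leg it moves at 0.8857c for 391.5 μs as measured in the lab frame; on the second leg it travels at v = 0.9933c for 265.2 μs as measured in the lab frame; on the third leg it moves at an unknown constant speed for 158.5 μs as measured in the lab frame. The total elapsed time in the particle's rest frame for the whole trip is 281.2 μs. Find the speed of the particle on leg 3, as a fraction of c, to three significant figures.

β = 0.901

Leg 1: γ = 1/√(1 − 0.8857²) = 1/√0.2155 = 2.154; τ_1 = 391.5/2.154 = 181.8 μs.
Leg 2: γ = 1/√(1 − 0.9933²) = 1/√0.01336 = 8.653; τ_2 = 265.2/8.653 = 30.65 μs.
Leg 3: speed unknown; τ_3 = 158.5/γ_3.
Total proper time: 181.8 + 30.65 + τ_3 = 281.2, so τ_3 = 281.2 − 212.4 = 68.80 μs.
γ_3 = 158.5/68.80 = 2.304; β = √(1 − 1/γ²) = √0.8116.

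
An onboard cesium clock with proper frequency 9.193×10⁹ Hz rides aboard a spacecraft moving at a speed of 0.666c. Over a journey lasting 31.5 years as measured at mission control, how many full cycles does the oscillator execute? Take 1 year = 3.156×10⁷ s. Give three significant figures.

N = 6.82×10¹⁸

γ = 1/√(1 − 0.666²) = 1/√0.5564 = 1.341
The oscillator's own cycle count is N = f × τ where τ is the proper time aboard the spacecraft. τ = Δt/γ = 31.5/1.341 = 23.50 years = 7.416×10⁸ s.
N = 9.193×10⁹ × 7.416×10⁸ = 6.817×10¹⁸.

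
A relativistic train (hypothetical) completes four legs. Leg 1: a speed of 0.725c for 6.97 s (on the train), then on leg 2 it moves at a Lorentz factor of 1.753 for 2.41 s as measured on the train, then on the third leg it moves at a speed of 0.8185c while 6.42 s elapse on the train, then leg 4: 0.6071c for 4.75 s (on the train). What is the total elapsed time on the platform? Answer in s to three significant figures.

Leg 1: γ = 1/√(1 − 0.725²) = 1/√0.4744 = 1.452; Δt_1 = 1.452 × 6.97 = 10.12 s.
Leg 2: γ = 1.753; Δt_2 = 1.753 × 2.41 = 4.225 s.
Leg 3: γ = 1/√(1 − 0.8185²) = 1/√0.3301 = 1.741; Δt_3 = 1.741 × 6.42 = 11.17 s.
Leg 4: γ = 1/√(1 − 0.6071²) = 1/√0.6314 = 1.258; Δt_4 = 1.258 × 4.75 = 5.978 s.
Total: 10.12 + 4.225 + 11.17 + 5.978 s.

Δt = 31.5 s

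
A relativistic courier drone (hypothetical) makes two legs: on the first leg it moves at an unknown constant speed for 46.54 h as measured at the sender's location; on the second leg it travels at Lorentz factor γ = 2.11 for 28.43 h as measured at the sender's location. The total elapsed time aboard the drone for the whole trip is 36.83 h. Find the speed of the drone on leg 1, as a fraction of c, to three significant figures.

β = 0.865

Leg 1: speed unknown; τ_1 = 46.54/γ_1.
Leg 2: γ = 2.11; τ_2 = 28.43/2.110 = 13.47 h.
Total proper time: τ_1 + 13.47 = 36.83, so τ_1 = 36.83 − 13.47 = 23.36 h.
γ_1 = 46.54/23.36 = 1.993; β = √(1 − 1/γ²) = √0.7481.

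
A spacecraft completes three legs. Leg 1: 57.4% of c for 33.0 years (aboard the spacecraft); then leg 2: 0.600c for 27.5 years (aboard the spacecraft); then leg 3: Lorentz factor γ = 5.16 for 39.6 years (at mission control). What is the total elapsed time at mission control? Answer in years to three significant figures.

Δt = 114 years

Leg 1: β = 0.574; γ = 1/√(1 − 0.574²) = 1/√0.6705 = 1.221; Δt_1 = 1.221 × 33.0 = 40.30 years.
Leg 2: γ = 1/√(1 − 0.600²) = 5/4 = 1.250; Δt_2 = 1.250 × 27.5 = 34.38 years.
Leg 3: 39.6 years is already measured at mission control.
Total: 40.30 + 34.38 + 39.60 years.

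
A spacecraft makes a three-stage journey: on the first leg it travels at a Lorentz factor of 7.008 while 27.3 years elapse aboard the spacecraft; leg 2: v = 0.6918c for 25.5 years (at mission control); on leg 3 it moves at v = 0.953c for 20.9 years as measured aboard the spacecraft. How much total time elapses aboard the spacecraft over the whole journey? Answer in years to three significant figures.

τ = 66.6 years

Leg 1: 27.3 years is already measured aboard the spacecraft.
Leg 2: γ = 1/√(1 − 0.6918²) = 1/√0.5214 = 1.385; τ_2 = 25.5/1.385 = 18.41 years.
Leg 3: 20.9 years is already measured aboard the spacecraft.
Total: 27.30 + 18.41 + 20.90 years.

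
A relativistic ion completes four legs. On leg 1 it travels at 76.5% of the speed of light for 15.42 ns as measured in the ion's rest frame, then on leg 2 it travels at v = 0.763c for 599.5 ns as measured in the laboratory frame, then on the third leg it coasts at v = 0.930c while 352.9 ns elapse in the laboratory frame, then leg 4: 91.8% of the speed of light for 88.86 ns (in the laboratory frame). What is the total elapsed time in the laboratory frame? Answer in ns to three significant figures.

Δt = 1070 ns

Leg 1: β = 0.765; γ = 1/√(1 − 0.765²) = 1/√0.4148 = 1.553; Δt_1 = 1.553 × 15.42 = 23.94 ns.
Leg 2: 599.5 ns is already measured in the laboratory frame.
Leg 3: 352.9 ns is already measured in the laboratory frame.
Leg 4: 88.86 ns is already measured in the laboratory frame.
Total: 23.94 + 599.5 + 352.9 + 88.86 ns.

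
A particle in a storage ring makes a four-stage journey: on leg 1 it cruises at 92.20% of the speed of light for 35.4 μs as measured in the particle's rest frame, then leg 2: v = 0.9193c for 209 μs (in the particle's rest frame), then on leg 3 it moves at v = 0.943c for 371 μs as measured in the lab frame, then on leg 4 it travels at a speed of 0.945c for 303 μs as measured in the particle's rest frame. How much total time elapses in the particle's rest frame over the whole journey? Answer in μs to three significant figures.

Leg 1: 35.4 μs is already measured in the particle's rest frame.
Leg 2: 209 μs is already measured in the particle's rest frame.
Leg 3: γ = 1/√(1 − 0.943²) = 1/√0.1108 = 3.005; τ_3 = 371/3.005 = 123.5 μs.
Leg 4: 303 μs is already measured in the particle's rest frame.
Total: 35.40 + 209.0 + 123.5 + 303.0 μs.

τ = 671 μs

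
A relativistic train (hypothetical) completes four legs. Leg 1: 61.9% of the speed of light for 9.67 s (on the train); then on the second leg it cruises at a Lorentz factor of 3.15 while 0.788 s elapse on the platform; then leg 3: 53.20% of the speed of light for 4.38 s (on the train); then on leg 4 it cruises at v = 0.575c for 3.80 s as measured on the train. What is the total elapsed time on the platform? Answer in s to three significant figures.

Δt = 22.9 s

Leg 1: β = 0.619; γ = 1/√(1 − 0.619²) = 1/√0.6168 = 1.273; Δt_1 = 1.273 × 9.67 = 12.31 s.
Leg 2: 0.788 s is already measured on the platform.
Leg 3: β = 0.5320; γ = 1/√(1 − 0.5320²) = 1/√0.7170 = 1.181; Δt_3 = 1.181 × 4.38 = 5.173 s.
Leg 4: γ = 1/√(1 − 0.575²) = 1/√0.6694 = 1.222; Δt_4 = 1.222 × 3.80 = 4.645 s.
Total: 12.31 + 0.7880 + 5.173 + 4.645 s.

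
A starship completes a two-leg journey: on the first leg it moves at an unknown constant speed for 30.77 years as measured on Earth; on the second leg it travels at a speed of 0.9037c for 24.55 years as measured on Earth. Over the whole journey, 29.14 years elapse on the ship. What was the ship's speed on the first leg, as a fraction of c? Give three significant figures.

β = 0.796

Leg 1: speed unknown; τ_1 = 30.77/γ_1.
Leg 2: γ = 1/√(1 − 0.9037²) = 1/√0.1833 = 2.336; τ_2 = 24.55/2.336 = 10.51 years.
Total proper time: τ_1 + 10.51 = 29.14, so τ_1 = 29.14 − 10.51 = 18.63 years.
γ_1 = 30.77/18.63 = 1.652; β = √(1 − 1/γ²) = √0.6335.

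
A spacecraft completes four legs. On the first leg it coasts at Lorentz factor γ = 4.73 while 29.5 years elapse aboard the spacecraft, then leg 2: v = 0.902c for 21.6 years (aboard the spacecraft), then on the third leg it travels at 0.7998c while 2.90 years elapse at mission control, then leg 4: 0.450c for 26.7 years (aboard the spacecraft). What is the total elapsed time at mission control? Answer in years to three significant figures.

Δt = 222 years

Leg 1: γ = 4.73; Δt_1 = 4.730 × 29.5 = 139.5 years.
Leg 2: γ = 1/√(1 − 0.902²) = 1/√0.1864 = 2.316; Δt_2 = 2.316 × 21.6 = 50.03 years.
Leg 3: 2.90 years is already measured at mission control.
Leg 4: γ = 1/√(1 − 0.450²) = 1/√0.7975 = 1.120; Δt_4 = 1.120 × 26.7 = 29.90 years.
Total: 139.5 + 50.03 + 2.900 + 29.90 years.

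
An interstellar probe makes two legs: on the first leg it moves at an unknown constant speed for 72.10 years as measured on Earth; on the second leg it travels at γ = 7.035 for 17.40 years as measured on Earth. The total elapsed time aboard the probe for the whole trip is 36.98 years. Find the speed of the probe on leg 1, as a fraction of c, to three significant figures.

β = 0.878

Leg 1: speed unknown; τ_1 = 72.10/γ_1.
Leg 2: γ = 7.035; τ_2 = 17.40/7.035 = 2.473 years.
Total proper time: τ_1 + 2.473 = 36.98, so τ_1 = 36.98 − 2.473 = 34.51 years.
γ_1 = 72.10/34.51 = 2.089; β = √(1 − 1/γ²) = √0.7709.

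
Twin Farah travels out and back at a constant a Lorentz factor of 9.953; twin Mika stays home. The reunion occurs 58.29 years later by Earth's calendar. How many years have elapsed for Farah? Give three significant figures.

γ = 9.953
Farah's clock measures proper time along the trip: τ = Δt/γ = 58.29/9.953 years.

τ = 5.86 years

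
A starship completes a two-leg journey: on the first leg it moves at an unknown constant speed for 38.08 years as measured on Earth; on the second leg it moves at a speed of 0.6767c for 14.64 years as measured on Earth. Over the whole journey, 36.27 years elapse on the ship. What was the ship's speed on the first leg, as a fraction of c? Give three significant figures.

β = 0.743

Leg 1: speed unknown; τ_1 = 38.08/γ_1.
Leg 2: γ = 1/√(1 − 0.6767²) = 1/√0.5421 = 1.358; τ_2 = 14.64/1.358 = 10.78 years.
Total proper time: τ_1 + 10.78 = 36.27, so τ_1 = 36.27 − 10.78 = 25.49 years.
γ_1 = 38.08/25.49 = 1.494; β = √(1 − 1/γ²) = √0.5519.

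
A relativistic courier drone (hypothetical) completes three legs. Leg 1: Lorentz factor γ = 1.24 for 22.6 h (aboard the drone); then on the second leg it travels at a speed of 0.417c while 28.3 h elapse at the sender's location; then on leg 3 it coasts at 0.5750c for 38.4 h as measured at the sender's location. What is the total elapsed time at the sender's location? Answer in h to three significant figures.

Δt = 94.7 h

Leg 1: γ = 1.24; Δt_1 = 1.240 × 22.6 = 28.02 h.
Leg 2: 28.3 h is already measured at the sender's location.
Leg 3: 38.4 h is already measured at the sender's location.
Total: 28.02 + 28.30 + 38.40 h.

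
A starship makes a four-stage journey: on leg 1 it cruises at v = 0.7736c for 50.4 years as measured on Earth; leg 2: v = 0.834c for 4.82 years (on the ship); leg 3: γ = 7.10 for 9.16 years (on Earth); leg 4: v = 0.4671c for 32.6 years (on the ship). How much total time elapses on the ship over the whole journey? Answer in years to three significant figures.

τ = 70.6 years

Leg 1: γ = 1/√(1 − 0.7736²) = 1/√0.4015 = 1.578; τ_1 = 50.4/1.578 = 31.94 years.
Leg 2: 4.82 years is already measured on the ship.
Leg 3: γ = 7.10; τ_3 = 9.16/7.100 = 1.290 years.
Leg 4: 32.6 years is already measured on the ship.
Total: 31.94 + 4.820 + 1.290 + 32.60 years.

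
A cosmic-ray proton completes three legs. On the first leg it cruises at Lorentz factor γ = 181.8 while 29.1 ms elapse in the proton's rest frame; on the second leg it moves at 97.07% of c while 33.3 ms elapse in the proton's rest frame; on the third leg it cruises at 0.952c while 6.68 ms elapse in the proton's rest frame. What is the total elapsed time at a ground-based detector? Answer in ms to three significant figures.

Leg 1: γ = 181.8; Δt_1 = 181.8 × 29.1 = 5290 ms.
Leg 2: β = 0.9707; γ = 1/√(1 − 0.9707²) = 1/√0.05774 = 4.162; Δt_2 = 4.162 × 33.3 = 138.6 ms.
Leg 3: γ = 1/√(1 − 0.952²) = 1/√0.09370 = 3.267; Δt_3 = 3.267 × 6.68 = 21.82 ms.
Total: 5290 + 138.6 + 21.82 ms.

Δt = 5450 ms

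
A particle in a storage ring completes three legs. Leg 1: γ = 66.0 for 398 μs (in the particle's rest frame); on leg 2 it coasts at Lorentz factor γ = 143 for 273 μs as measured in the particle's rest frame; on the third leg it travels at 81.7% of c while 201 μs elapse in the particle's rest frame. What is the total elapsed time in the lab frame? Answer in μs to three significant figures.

Δt = 6.57×10⁴ μs

Leg 1: γ = 66.0; Δt_1 = 66.00 × 398 = 2.627×10⁴ μs.
Leg 2: γ = 143; Δt_2 = 143.0 × 273 = 3.904×10⁴ μs.
Leg 3: β = 0.817; γ = 1/√(1 − 0.817²) = 1/√0.3325 = 1.734; Δt_3 = 1.734 × 201 = 348.6 μs.
Total: 2.627×10⁴ + 3.904×10⁴ + 348.6 μs.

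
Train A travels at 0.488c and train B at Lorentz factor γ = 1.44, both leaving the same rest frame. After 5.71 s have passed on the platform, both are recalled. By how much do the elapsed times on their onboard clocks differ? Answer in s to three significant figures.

|τ_A − τ_B| = 1.02 s

A: γ = 1/√(1 − 0.488²) = 1/√0.7619 = 1.146; τ_A = 5.71/1.146 = 4.984 s.
B: γ = 1.44; τ_B = 5.71/1.440 = 3.965 s.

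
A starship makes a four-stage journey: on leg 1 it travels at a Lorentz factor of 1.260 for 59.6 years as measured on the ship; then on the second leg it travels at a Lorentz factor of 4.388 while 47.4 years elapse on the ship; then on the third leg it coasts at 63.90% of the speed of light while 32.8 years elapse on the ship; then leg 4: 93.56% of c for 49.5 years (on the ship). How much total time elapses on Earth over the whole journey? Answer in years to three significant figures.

Δt = 466 years

Leg 1: γ = 1.260; Δt_1 = 1.260 × 59.6 = 75.10 years.
Leg 2: γ = 4.388; Δt_2 = 4.388 × 47.4 = 208.0 years.
Leg 3: β = 0.6390; γ = 1/√(1 − 0.6390²) = 1/√0.5917 = 1.300; Δt_3 = 1.300 × 32.8 = 42.64 years.
Leg 4: β = 0.9356; γ = 1/√(1 − 0.9356²) = 1/√0.1247 = 2.832; Δt_4 = 2.832 × 49.5 = 140.2 years.
Total: 75.10 + 208.0 + 42.64 + 140.2 years.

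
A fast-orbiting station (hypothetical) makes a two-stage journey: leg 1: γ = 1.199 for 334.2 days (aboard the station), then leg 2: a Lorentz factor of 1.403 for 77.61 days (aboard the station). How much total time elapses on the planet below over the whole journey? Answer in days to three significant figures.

Δt = 510 days

Leg 1: γ = 1.199; Δt_1 = 1.199 × 334.2 = 400.7 days.
Leg 2: γ = 1.403; Δt_2 = 1.403 × 77.61 = 108.9 days.
Total: 400.7 + 108.9 days.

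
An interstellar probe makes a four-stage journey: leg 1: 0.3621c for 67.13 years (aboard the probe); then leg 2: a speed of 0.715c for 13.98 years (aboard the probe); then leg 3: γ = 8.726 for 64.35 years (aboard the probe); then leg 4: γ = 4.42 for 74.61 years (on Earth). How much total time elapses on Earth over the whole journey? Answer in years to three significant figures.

Leg 1: γ = 1/√(1 − 0.3621²) = 1/√0.8689 = 1.073; Δt_1 = 1.073 × 67.13 = 72.02 years.
Leg 2: γ = 1/√(1 − 0.715²) = 1/√0.4888 = 1.430; Δt_2 = 1.430 × 13.98 = 20.00 years.
Leg 3: γ = 8.726; Δt_3 = 8.726 × 64.35 = 561.5 years.
Leg 4: 74.61 years is already measured on Earth.
Total: 72.02 + 20.00 + 561.5 + 74.61 years.

Δt = 728 years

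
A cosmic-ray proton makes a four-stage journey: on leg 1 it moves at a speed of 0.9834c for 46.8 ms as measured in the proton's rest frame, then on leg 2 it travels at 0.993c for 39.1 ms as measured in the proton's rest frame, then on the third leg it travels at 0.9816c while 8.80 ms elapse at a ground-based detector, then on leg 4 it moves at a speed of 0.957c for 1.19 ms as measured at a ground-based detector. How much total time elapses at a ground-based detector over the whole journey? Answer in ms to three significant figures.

Δt = 599 ms

Leg 1: γ = 1/√(1 − 0.9834²) = 1/√0.03292 = 5.511; Δt_1 = 5.511 × 46.8 = 257.9 ms.
Leg 2: γ = 1/√(1 − 0.993²) = 1/√0.01395 = 8.466; Δt_2 = 8.466 × 39.1 = 331.0 ms.
Leg 3: 8.80 ms is already measured at a ground-based detector.
Leg 4: 1.19 ms is already measured at a ground-based detector.
Total: 257.9 + 331.0 + 8.800 + 1.190 ms.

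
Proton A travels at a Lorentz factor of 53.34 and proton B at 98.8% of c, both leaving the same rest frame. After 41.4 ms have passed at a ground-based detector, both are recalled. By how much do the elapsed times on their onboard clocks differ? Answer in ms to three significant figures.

A: γ = 53.34; τ_A = 41.4/53.34 = 0.7762 ms.
B: β = 0.988; γ = 1/√(1 − 0.988²) = 1/√0.02386 = 6.474; τ_B = 41.4/6.474 = 6.394 ms.

|τ_A − τ_B| = 5.62 ms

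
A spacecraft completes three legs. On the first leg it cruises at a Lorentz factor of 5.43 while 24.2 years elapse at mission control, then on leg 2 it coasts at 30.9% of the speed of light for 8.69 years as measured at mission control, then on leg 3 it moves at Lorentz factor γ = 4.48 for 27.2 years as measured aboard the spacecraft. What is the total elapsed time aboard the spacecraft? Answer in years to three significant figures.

Leg 1: γ = 5.43; τ_1 = 24.2/5.430 = 4.457 years.
Leg 2: β = 0.309; γ = 1/√(1 − 0.309²) = 1/√0.9045 = 1.051; τ_2 = 8.69/1.051 = 8.265 years.
Leg 3: 27.2 years is already measured aboard the spacecraft.
Total: 4.457 + 8.265 + 27.20 years.

τ = 39.9 years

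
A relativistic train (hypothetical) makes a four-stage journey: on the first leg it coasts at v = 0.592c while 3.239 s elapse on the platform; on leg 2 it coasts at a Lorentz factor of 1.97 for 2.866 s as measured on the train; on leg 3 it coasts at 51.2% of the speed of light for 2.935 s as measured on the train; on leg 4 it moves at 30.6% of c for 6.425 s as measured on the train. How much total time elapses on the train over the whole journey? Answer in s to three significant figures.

Leg 1: γ = 1/√(1 − 0.592²) = 1/√0.6495 = 1.241; τ_1 = 3.239/1.241 = 2.610 s.
Leg 2: 2.866 s is already measured on the train.
Leg 3: 2.935 s is already measured on the train.
Leg 4: 6.425 s is already measured on the train.
Total: 2.610 + 2.866 + 2.935 + 6.425 s.

τ = 14.8 s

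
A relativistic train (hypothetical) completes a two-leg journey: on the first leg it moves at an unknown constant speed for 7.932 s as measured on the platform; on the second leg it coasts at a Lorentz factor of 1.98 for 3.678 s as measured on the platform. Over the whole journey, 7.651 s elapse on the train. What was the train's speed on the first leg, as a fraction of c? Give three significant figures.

β = 0.683

Leg 1: speed unknown; τ_1 = 7.932/γ_1.
Leg 2: γ = 1.98; τ_2 = 3.678/1.980 = 1.858 s.
Total proper time: τ_1 + 1.858 = 7.651, so τ_1 = 7.651 − 1.858 = 5.793 s.
γ_1 = 7.932/5.793 = 1.369; β = √(1 − 1/γ²) = √0.4665.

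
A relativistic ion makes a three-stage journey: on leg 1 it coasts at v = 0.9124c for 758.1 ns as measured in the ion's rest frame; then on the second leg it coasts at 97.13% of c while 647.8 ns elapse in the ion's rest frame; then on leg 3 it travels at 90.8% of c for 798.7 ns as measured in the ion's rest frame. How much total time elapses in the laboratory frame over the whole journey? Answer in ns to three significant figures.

Δt = 6480 ns

Leg 1: γ = 1/√(1 − 0.9124²) = 1/√0.1675 = 2.443; Δt_1 = 2.443 × 758.1 = 1852 ns.
Leg 2: β = 0.9713; γ = 1/√(1 − 0.9713²) = 1/√0.05658 = 4.204; Δt_2 = 4.204 × 647.8 = 2723 ns.
Leg 3: β = 0.908; γ = 1/√(1 − 0.908²) = 1/√0.1755 = 2.387; Δt_3 = 2.387 × 798.7 = 1906 ns.
Total: 1852 + 2723 + 1906 ns.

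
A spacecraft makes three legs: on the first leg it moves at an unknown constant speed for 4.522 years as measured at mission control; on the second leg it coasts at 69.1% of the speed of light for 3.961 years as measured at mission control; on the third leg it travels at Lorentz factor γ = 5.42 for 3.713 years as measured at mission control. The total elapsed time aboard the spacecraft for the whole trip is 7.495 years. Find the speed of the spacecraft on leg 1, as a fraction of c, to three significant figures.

β = 0.488

Leg 1: speed unknown; τ_1 = 4.522/γ_1.
Leg 2: β = 0.691; γ = 1/√(1 − 0.691²) = 1/√0.5225 = 1.383; τ_2 = 3.961/1.383 = 2.863 years.
Leg 3: γ = 5.42; τ_3 = 3.713/5.420 = 0.6851 years.
Total proper time: τ_1 + 2.863 + 0.6851 = 7.495, so τ_1 = 7.495 − 3.548 = 3.947 years.
γ_1 = 4.522/3.947 = 1.146; β = √(1 − 1/γ²) = √0.2383.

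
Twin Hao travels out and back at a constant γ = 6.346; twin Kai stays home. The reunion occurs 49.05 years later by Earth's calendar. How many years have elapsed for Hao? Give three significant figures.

γ = 6.346
Hao's clock measures proper time along the trip: τ = Δt/γ = 49.05/6.346 years.

τ = 7.73 years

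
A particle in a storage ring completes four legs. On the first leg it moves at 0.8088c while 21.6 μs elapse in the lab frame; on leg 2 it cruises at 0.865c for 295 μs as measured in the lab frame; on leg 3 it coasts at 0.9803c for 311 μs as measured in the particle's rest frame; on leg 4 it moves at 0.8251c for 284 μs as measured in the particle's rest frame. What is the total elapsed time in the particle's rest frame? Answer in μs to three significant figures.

τ = 756 μs

Leg 1: γ = 1/√(1 − 0.8088²) = 1/√0.3458 = 1.700; τ_1 = 21.6/1.700 = 12.70 μs.
Leg 2: γ = 1/√(1 − 0.865²) = 1/√0.2518 = 1.993; τ_2 = 295/1.993 = 148.0 μs.
Leg 3: 311 μs is already measured in the particle's rest frame.
Leg 4: 284 μs is already measured in the particle's rest frame.
Total: 12.70 + 148.0 + 311.0 + 284.0 μs.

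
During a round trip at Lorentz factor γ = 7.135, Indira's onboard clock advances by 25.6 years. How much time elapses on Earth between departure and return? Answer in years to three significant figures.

Δt = 183 years

γ = 7.135
Earth-frame duration is the dilated interval: Δt = γτ = 7.135 × 25.6 years.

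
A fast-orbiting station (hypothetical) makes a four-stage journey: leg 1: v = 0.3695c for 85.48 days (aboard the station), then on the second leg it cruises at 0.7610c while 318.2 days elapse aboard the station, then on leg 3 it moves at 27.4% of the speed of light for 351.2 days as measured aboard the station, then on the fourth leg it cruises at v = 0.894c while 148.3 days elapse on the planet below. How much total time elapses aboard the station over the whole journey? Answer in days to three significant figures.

τ = 821 days

Leg 1: 85.48 days is already measured aboard the station.
Leg 2: 318.2 days is already measured aboard the station.
Leg 3: 351.2 days is already measured aboard the station.
Leg 4: γ = 1/√(1 − 0.894²) = 1/√0.2008 = 2.232; τ_4 = 148.3/2.232 = 66.45 days.
Total: 85.48 + 318.2 + 351.2 + 66.45 days.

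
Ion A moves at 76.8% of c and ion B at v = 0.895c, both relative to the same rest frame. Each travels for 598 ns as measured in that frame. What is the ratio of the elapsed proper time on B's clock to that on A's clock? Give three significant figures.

A: β = 0.768; γ = 1/√(1 − 0.768²) = 1/√0.4102 = 1.561. B: γ = 1/√(1 − 0.895²) = 1/√0.1990 = 2.242.
τ_A/τ_B = γ_B/γ_A = 2.242/1.561 = 1.436, so τ_B/τ_A = 0.6965.

τ_B/τ_A = 0.696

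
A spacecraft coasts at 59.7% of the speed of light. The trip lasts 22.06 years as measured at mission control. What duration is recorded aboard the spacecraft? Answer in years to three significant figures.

β = 0.597; γ = 1/√(1 − 0.597²) = 1/√0.6436 = 1.247
The interval measured at mission control is the dilated one; the clock aboard the spacecraft measures the proper time τ = Δt/γ = 22.06/1.247 years.

τ = 17.7 years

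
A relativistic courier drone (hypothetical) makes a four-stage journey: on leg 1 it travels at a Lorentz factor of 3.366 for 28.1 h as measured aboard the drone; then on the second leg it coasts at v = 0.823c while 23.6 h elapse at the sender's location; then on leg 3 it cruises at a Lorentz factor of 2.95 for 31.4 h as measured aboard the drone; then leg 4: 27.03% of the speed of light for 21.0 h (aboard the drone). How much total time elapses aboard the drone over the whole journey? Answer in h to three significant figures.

Leg 1: 28.1 h is already measured aboard the drone.
Leg 2: γ = 1/√(1 − 0.823²) = 1/√0.3227 = 1.760; τ_2 = 23.6/1.760 = 13.41 h.
Leg 3: 31.4 h is already measured aboard the drone.
Leg 4: 21.0 h is already measured aboard the drone.
Total: 28.10 + 13.41 + 31.40 + 21.00 h.

τ = 93.9 h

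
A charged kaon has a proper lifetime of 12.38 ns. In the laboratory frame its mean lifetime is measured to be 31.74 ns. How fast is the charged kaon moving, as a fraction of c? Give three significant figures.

v = 0.921c

γ = Δt/τ₀ = 31.74/12.38 = 2.564
β = √(1 − 1/γ²) = √(1 − 0.1521) = √0.8479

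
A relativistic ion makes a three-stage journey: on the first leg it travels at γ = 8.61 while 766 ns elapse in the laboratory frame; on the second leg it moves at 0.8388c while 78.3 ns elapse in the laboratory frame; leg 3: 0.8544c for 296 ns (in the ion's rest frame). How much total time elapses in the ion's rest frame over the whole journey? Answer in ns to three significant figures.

τ = 428 ns

Leg 1: γ = 8.61; τ_1 = 766/8.610 = 88.97 ns.
Leg 2: γ = 1/√(1 − 0.8388²) = 1/√0.2964 = 1.837; τ_2 = 78.3/1.837 = 42.63 ns.
Leg 3: 296 ns is already measured in the ion's rest frame.
Total: 88.97 + 42.63 + 296.0 ns.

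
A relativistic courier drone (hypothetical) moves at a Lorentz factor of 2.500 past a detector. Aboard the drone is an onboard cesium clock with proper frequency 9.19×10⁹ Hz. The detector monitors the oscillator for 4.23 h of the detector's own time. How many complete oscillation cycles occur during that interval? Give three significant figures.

N = 5.60×10¹³

γ = 2.500
During 4.23 h of lab time, the oscillator's proper time advances by τ = Δt/γ = 4.23/2.500 = 1.692 h = 6.091×10³ s.
N = f × τ = 9.19×10⁹ × 6.091×10³ = 5.598×10¹³.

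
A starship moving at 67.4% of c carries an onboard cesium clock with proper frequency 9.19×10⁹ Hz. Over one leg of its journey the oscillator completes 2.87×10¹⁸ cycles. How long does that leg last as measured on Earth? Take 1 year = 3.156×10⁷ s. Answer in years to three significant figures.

β = 0.674; γ = 1/√(1 − 0.674²) = 1/√0.5457 = 1.354
Proper time for N cycles: τ = N/f = 2.87×10¹⁸/(9.19×10⁹) = 3.123×10⁸ s = 9.895 years.
Lab-frame duration Δt = γτ = 1.354 × 9.895 = 13.40 years.

Δt = 13.4 years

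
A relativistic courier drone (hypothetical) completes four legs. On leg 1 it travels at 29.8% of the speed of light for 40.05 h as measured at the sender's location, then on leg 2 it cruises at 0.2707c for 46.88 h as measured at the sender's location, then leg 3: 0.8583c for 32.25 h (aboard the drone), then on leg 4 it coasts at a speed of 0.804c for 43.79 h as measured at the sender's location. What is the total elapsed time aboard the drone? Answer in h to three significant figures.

Leg 1: β = 0.298; γ = 1/√(1 − 0.298²) = 1/√0.9112 = 1.048; τ_1 = 40.05/1.048 = 38.23 h.
Leg 2: γ = 1/√(1 − 0.2707²) = 1/√0.9267 = 1.039; τ_2 = 46.88/1.039 = 45.13 h.
Leg 3: 32.25 h is already measured aboard the drone.
Leg 4: γ = 1/√(1 − 0.804²) = 1/√0.3536 = 1.682; τ_4 = 43.79/1.682 = 26.04 h.
Total: 38.23 + 45.13 + 32.25 + 26.04 h.

τ = 142 h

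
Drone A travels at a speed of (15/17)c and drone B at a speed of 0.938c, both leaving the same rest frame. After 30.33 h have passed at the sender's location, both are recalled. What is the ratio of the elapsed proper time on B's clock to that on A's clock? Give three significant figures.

τ_B/τ_A = 0.737

A: γ = 1/√(1 − (15/17)²) = 17/8 = 2.125. B: γ = 1/√(1 − 0.938²) = 1/√0.1202 = 2.885.
τ_A/τ_B = γ_B/γ_A = 2.885/2.125 = 1.358, so τ_B/τ_A = 0.7366.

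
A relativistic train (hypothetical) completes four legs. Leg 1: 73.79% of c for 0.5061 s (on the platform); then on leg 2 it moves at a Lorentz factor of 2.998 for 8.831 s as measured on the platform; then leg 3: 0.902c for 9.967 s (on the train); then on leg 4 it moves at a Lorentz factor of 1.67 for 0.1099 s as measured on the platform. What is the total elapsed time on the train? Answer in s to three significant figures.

τ = 13.3 s

Leg 1: β = 0.7379; γ = 1/√(1 − 0.7379²) = 1/√0.4555 = 1.482; τ_1 = 0.5061/1.482 = 0.3416 s.
Leg 2: γ = 2.998; τ_2 = 8.831/2.998 = 2.946 s.
Leg 3: 9.967 s is already measured on the train.
Leg 4: γ = 1.67; τ_4 = 0.1099/1.670 = 0.06581 s.
Total: 0.3416 + 2.946 + 9.967 + 0.06581 s.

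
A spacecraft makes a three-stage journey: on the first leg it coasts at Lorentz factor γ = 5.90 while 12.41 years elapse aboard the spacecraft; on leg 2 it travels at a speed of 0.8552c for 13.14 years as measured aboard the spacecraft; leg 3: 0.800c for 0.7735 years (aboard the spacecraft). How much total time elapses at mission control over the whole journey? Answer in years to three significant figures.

Leg 1: γ = 5.90; Δt_1 = 5.900 × 12.41 = 73.22 years.
Leg 2: γ = 1/√(1 − 0.8552²) = 1/√0.2686 = 1.929; Δt_2 = 1.929 × 13.14 = 25.35 years.
Leg 3: γ = 1/√(1 − 0.800²) = 5/3 ≈ 1.667; Δt_3 = 1.667 × 0.7735 = 1.289 years.
Total: 73.22 + 25.35 + 1.289 years.

Δt = 99.9 years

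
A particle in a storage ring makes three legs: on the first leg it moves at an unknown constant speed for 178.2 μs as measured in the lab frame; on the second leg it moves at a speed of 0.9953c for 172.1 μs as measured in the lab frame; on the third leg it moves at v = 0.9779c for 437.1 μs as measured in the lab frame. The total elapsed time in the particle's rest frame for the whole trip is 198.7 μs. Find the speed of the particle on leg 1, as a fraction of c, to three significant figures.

β = 0.861

Leg 1: speed unknown; τ_1 = 178.2/γ_1.
Leg 2: γ = 1/√(1 − 0.9953²) = 1/√0.009378 = 10.33; τ_2 = 172.1/10.33 = 16.67 μs.
Leg 3: γ = 1/√(1 − 0.9779²) = 1/√0.04371 = 4.783; τ_3 = 437.1/4.783 = 91.39 μs.
Total proper time: τ_1 + 16.67 + 91.39 = 198.7, so τ_1 = 198.7 − 108.1 = 90.65 μs.
γ_1 = 178.2/90.65 = 1.966; β = √(1 − 1/γ²) = √0.7412.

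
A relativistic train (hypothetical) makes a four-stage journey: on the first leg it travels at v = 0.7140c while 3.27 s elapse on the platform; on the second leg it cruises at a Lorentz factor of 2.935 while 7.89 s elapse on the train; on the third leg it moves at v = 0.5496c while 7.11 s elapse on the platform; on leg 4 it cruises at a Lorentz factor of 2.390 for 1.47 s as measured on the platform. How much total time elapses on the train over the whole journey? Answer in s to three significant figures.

Leg 1: γ = 1/√(1 − 0.7140²) = 1/√0.4902 = 1.428; τ_1 = 3.27/1.428 = 2.289 s.
Leg 2: 7.89 s is already measured on the train.
Leg 3: γ = 1/√(1 − 0.5496²) = 1/√0.6979 = 1.197; τ_3 = 7.11/1.197 = 5.940 s.
Leg 4: γ = 2.390; τ_4 = 1.47/2.390 = 0.6151 s.
Total: 2.289 + 7.890 + 5.940 + 0.6151 s.

τ = 16.7 s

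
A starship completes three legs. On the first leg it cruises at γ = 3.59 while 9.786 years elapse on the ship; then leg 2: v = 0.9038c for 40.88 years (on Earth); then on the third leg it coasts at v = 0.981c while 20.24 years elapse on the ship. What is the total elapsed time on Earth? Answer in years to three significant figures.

Δt = 180 years

Leg 1: γ = 3.59; Δt_1 = 3.590 × 9.786 = 35.13 years.
Leg 2: 40.88 years is already measured on Earth.
Leg 3: γ = 1/√(1 − 0.981²) = 1/√0.03764 = 5.154; Δt_3 = 5.154 × 20.24 = 104.3 years.
Total: 35.13 + 40.88 + 104.3 years.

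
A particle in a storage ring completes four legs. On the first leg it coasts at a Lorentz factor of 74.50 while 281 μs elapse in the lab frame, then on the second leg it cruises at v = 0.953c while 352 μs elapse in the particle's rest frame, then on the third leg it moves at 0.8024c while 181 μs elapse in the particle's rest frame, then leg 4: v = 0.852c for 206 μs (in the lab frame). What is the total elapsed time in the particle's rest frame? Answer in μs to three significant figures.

Leg 1: γ = 74.50; τ_1 = 281/74.50 = 3.772 μs.
Leg 2: 352 μs is already measured in the particle's rest frame.
Leg 3: 181 μs is already measured in the particle's rest frame.
Leg 4: γ = 1/√(1 − 0.852²) = 1/√0.2741 = 1.910; τ_4 = 206/1.910 = 107.8 μs.
Total: 3.772 + 352.0 + 181.0 + 107.8 μs.

τ = 645 μs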